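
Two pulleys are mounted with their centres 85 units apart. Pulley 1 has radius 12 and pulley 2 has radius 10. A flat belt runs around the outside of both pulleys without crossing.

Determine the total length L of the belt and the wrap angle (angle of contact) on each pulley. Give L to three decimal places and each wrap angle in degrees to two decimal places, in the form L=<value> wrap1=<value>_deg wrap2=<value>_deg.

L=239.162 wrap1=182.70_deg wrap2=177.30_deg

open belt: β = asin((r2−r1)/C) = asin(-2/85) = -1.3483°
wrap1 = π − 2β = 182.6965°
wrap2 = π + 2β = 177.3035°
tangent length = C·cosβ = 84.9765
L = r1·wrap1 + r2·wrap2 + 2·C·cosβ = 12·3.1887 + 10·3.0945 + 2·84.9765 = 239.1621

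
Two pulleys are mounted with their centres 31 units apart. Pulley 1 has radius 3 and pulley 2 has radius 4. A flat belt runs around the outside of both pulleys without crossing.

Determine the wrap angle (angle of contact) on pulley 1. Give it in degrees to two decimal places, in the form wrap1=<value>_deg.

open belt: β = asin((r2−r1)/C) = asin(1/31) = 1.8486°
wrap1 = π − 2β = 176.3029°
wrap2 = π + 2β = 183.6971°

wrap1=176.30_deg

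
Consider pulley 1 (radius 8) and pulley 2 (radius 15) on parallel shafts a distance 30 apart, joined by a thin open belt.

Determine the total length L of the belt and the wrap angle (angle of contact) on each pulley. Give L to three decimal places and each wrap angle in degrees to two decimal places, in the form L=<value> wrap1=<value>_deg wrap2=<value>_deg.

L=133.897 wrap1=153.01_deg wrap2=206.99_deg

open belt: β = asin((r2−r1)/C) = asin(7/30) = 13.4934°
wrap1 = π − 2β = 153.0132°
wrap2 = π + 2β = 206.9868°
tangent length = C·cosβ = 29.1719
L = r1·wrap1 + r2·wrap2 + 2·C·cosβ = 8·2.6706 + 15·3.6126 + 2·29.1719 = 133.8975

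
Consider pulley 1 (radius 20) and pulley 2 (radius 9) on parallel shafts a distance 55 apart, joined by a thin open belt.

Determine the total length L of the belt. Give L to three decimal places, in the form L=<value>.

L=203.314

open belt: β = asin((r2−r1)/C) = asin(-11/55) = -11.5370°
wrap1 = π − 2β = 203.0739°
wrap2 = π + 2β = 156.9261°
tangent length = C·cosβ = 53.8888
L = r1·wrap1 + r2·wrap2 + 2·C·cosβ = 20·3.5443 + 9·2.7389 + 2·53.8888 = 203.3136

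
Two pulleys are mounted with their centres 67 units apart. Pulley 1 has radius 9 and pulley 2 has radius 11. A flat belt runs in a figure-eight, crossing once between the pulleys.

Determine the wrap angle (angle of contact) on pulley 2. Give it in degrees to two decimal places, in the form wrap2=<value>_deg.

crossed belt: β = asin((r1+r2)/C) = asin(20/67) = 17.3680°
wrap1 = wrap2 = π + 2β = 214.7360°

wrap2=214.74_deg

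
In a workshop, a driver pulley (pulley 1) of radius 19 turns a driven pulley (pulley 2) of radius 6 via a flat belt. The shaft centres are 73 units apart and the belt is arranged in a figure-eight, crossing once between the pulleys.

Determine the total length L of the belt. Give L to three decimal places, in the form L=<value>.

crossed belt: β = asin((r1+r2)/C) = asin(25/73) = 20.0272°
wrap1 = wrap2 = π + 2β = 220.0543°
tangent length = C·cosβ = 68.5857
L = (r1+r2)·wrap + 2·C·cosβ = 25·3.8407 + 2·68.5857 = 233.1882

L=233.188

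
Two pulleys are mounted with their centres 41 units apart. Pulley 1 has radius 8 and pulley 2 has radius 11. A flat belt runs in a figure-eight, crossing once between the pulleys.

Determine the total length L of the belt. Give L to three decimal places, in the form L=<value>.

crossed belt: β = asin((r1+r2)/C) = asin(19/41) = 27.6077°
wrap1 = wrap2 = π + 2β = 235.2153°
tangent length = C·cosβ = 36.3318
L = (r1+r2)·wrap + 2·C·cosβ = 19·4.1053 + 2·36.3318 = 150.6640

L=150.664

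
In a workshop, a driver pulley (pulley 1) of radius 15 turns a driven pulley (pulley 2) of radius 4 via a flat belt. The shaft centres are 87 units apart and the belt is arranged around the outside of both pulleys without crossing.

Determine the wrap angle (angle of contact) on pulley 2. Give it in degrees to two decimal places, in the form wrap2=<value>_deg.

wrap2=165.47_deg

open belt: β = asin((r2−r1)/C) = asin(-11/87) = -7.2637°
wrap1 = π − 2β = 194.5275°
wrap2 = π + 2β = 165.4725°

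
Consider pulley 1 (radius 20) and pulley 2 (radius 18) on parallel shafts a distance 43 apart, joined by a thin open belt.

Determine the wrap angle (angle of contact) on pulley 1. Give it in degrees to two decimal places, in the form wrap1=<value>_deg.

wrap1=185.33_deg

open belt: β = asin((r2−r1)/C) = asin(-2/43) = -2.6659°
wrap1 = π − 2β = 185.3318°
wrap2 = π + 2β = 174.6682°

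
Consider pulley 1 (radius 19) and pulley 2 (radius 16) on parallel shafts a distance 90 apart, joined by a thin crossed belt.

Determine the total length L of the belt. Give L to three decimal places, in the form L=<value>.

L=303.747

crossed belt: β = asin((r1+r2)/C) = asin(35/90) = 22.8854°
wrap1 = wrap2 = π + 2β = 225.7708°
tangent length = C·cosβ = 82.9156
L = (r1+r2)·wrap + 2·C·cosβ = 35·3.9404 + 2·82.9156 = 303.7467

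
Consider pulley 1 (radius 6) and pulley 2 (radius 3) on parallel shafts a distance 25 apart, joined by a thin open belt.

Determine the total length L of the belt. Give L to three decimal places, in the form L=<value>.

L=78.635

open belt: β = asin((r2−r1)/C) = asin(-3/25) = -6.8921°
wrap1 = π − 2β = 193.7842°
wrap2 = π + 2β = 166.2158°
tangent length = C·cosβ = 24.8193
L = r1·wrap1 + r2·wrap2 + 2·C·cosβ = 6·3.3822 + 3·2.9010 + 2·24.8193 = 78.6348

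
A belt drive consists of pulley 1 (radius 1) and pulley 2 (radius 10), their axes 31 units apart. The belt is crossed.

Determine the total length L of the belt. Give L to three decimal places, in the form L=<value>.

crossed belt: β = asin((r1+r2)/C) = asin(11/31) = 20.7836°
wrap1 = wrap2 = π + 2β = 221.5671°
tangent length = C·cosβ = 28.9828
L = (r1+r2)·wrap + 2·C·cosβ = 11·3.8671 + 2·28.9828 = 100.5033

L=100.503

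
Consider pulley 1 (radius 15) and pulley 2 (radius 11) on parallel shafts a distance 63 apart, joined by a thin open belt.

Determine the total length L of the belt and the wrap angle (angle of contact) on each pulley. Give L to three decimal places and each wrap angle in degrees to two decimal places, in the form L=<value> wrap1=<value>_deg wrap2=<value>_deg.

open belt: β = asin((r2−r1)/C) = asin(-4/63) = -3.6403°
wrap1 = π − 2β = 187.2806°
wrap2 = π + 2β = 172.7194°
tangent length = C·cosβ = 62.8729
L = r1·wrap1 + r2·wrap2 + 2·C·cosβ = 15·3.2687 + 11·3.0145 + 2·62.8729 = 207.9355

L=207.935 wrap1=187.28_deg wrap2=172.72_deg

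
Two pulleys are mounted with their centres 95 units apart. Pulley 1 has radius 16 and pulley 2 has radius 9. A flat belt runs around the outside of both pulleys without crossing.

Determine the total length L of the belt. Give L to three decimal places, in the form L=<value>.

L=269.056

open belt: β = asin((r2−r1)/C) = asin(-7/95) = -4.2256°
wrap1 = π − 2β = 188.4512°
wrap2 = π + 2β = 171.5488°
tangent length = C·cosβ = 94.7418
L = r1·wrap1 + r2·wrap2 + 2·C·cosβ = 16·3.2891 + 9·2.9941 + 2·94.7418 = 269.0558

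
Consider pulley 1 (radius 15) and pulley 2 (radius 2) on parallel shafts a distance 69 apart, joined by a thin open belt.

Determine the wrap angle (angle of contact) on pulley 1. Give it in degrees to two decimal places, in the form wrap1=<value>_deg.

wrap1=201.72_deg

open belt: β = asin((r2−r1)/C) = asin(-13/69) = -10.8598°
wrap1 = π − 2β = 201.7195°
wrap2 = π + 2β = 158.2805°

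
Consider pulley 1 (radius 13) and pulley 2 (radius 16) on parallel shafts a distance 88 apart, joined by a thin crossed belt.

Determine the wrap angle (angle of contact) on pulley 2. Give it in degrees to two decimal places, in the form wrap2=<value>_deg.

wrap2=218.48_deg

crossed belt: β = asin((r1+r2)/C) = asin(29/88) = 19.2412°
wrap1 = wrap2 = π + 2β = 218.4824°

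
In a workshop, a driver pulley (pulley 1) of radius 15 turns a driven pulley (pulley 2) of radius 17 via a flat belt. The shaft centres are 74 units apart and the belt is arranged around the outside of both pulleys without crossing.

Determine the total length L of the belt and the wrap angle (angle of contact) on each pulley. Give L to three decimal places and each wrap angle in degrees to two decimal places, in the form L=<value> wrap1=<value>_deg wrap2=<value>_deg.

L=248.585 wrap1=176.90_deg wrap2=183.10_deg

open belt: β = asin((r2−r1)/C) = asin(2/74) = 1.5487°
wrap1 = π − 2β = 176.9026°
wrap2 = π + 2β = 183.0974°
tangent length = C·cosβ = 73.9730
L = r1·wrap1 + r2·wrap2 + 2·C·cosβ = 15·3.0875 + 17·3.1957 + 2·73.9730 = 248.5850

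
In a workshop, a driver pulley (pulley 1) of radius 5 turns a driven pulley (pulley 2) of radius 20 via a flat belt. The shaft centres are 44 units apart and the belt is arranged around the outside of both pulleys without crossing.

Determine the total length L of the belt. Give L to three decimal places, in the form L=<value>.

L=171.705

open belt: β = asin((r2−r1)/C) = asin(15/44) = 19.9323°
wrap1 = π − 2β = 140.1355°
wrap2 = π + 2β = 219.8645°
tangent length = C·cosβ = 41.3642
L = r1·wrap1 + r2·wrap2 + 2·C·cosβ = 5·2.4458 + 20·3.8374 + 2·41.3642 = 171.7048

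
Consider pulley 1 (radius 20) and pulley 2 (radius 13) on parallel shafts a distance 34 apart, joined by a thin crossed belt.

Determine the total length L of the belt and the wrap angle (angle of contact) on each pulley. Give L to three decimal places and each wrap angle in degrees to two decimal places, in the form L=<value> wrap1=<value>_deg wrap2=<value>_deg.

crossed belt: β = asin((r1+r2)/C) = asin(33/34) = 76.0694°
wrap1 = wrap2 = π + 2β = 332.1389°
tangent length = C·cosβ = 8.1854
L = (r1+r2)·wrap + 2·C·cosβ = 33·5.7969 + 2·8.1854 = 207.6690

L=207.669 wrap1=332.14_deg wrap2=332.14_deg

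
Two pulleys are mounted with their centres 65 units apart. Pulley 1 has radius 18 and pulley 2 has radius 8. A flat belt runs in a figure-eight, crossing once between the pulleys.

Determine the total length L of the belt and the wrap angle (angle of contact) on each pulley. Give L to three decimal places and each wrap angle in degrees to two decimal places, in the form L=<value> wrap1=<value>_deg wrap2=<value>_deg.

L=222.227 wrap1=227.16_deg wrap2=227.16_deg

crossed belt: β = asin((r1+r2)/C) = asin(26/65) = 23.5782°
wrap1 = wrap2 = π + 2β = 227.1564°
tangent length = C·cosβ = 59.5735
L = (r1+r2)·wrap + 2·C·cosβ = 26·3.9646 + 2·59.5735 = 222.2273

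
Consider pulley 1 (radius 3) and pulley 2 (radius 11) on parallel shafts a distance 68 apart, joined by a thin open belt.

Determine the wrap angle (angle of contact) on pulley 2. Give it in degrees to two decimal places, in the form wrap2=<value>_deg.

open belt: β = asin((r2−r1)/C) = asin(8/68) = 6.7563°
wrap1 = π − 2β = 166.4873°
wrap2 = π + 2β = 193.5127°

wrap2=193.51_deg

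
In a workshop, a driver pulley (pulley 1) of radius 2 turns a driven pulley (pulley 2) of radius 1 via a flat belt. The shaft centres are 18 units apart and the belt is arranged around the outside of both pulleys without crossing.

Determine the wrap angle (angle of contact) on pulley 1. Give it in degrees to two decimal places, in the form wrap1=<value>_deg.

wrap1=186.37_deg

open belt: β = asin((r2−r1)/C) = asin(-1/18) = -3.1847°
wrap1 = π − 2β = 186.3695°
wrap2 = π + 2β = 173.6305°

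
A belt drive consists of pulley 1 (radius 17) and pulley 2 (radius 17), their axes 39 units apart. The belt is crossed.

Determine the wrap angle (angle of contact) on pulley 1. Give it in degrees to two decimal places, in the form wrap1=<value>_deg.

crossed belt: β = asin((r1+r2)/C) = asin(34/39) = 60.6679°
wrap1 = wrap2 = π + 2β = 301.3358°

wrap1=301.34_deg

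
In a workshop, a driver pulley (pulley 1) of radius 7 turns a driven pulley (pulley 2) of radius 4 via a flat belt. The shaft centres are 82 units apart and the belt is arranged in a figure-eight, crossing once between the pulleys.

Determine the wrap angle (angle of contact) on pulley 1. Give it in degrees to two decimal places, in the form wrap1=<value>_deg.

wrap1=195.42_deg

crossed belt: β = asin((r1+r2)/C) = asin(11/82) = 7.7093°
wrap1 = wrap2 = π + 2β = 195.4185°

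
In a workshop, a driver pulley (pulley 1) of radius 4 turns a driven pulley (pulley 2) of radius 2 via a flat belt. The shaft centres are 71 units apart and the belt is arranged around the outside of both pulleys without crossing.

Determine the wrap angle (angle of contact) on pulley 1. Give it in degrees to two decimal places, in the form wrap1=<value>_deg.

wrap1=183.23_deg

open belt: β = asin((r2−r1)/C) = asin(-2/71) = -1.6142°
wrap1 = π − 2β = 183.2284°
wrap2 = π + 2β = 176.7716°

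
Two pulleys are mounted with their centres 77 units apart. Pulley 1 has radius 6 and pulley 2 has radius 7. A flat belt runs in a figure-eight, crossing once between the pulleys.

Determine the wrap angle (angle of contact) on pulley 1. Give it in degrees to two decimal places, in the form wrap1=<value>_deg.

wrap1=199.44_deg

crossed belt: β = asin((r1+r2)/C) = asin(13/77) = 9.7199°
wrap1 = wrap2 = π + 2β = 199.4397°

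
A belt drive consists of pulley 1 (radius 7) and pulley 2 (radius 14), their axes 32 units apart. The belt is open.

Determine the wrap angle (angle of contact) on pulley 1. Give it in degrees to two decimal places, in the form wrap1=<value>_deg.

wrap1=154.73_deg

open belt: β = asin((r2−r1)/C) = asin(7/32) = 12.6356°
wrap1 = π − 2β = 154.7287°
wrap2 = π + 2β = 205.2713°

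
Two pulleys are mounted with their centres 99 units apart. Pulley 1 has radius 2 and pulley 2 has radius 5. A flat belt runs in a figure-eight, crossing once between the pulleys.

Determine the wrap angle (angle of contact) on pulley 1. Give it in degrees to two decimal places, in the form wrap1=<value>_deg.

crossed belt: β = asin((r1+r2)/C) = asin(7/99) = 4.0546°
wrap1 = wrap2 = π + 2β = 188.1092°

wrap1=188.11_deg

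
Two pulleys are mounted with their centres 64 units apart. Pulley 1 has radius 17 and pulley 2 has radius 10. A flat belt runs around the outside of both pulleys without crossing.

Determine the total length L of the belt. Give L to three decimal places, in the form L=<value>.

L=213.589

open belt: β = asin((r2−r1)/C) = asin(-7/64) = -6.2793°
wrap1 = π − 2β = 192.5586°
wrap2 = π + 2β = 167.4414°
tangent length = C·cosβ = 63.6160
L = r1·wrap1 + r2·wrap2 + 2·C·cosβ = 17·3.3608 + 10·2.9224 + 2·63.6160 = 213.5894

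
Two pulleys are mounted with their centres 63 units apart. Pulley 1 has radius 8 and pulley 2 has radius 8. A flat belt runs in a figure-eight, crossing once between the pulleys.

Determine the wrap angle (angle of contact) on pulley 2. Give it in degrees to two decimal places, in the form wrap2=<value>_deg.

crossed belt: β = asin((r1+r2)/C) = asin(16/63) = 14.7125°
wrap1 = wrap2 = π + 2β = 209.4249°

wrap2=209.42_deg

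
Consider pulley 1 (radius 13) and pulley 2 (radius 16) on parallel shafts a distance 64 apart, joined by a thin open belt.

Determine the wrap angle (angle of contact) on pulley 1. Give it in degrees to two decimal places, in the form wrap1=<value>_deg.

open belt: β = asin((r2−r1)/C) = asin(3/64) = 2.6867°
wrap1 = π − 2β = 174.6266°
wrap2 = π + 2β = 185.3734°

wrap1=174.63_deg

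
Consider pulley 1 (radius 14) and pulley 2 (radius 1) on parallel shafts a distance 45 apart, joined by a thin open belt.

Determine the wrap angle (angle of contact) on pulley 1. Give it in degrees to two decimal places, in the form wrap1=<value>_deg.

open belt: β = asin((r2−r1)/C) = asin(-13/45) = -16.7914°
wrap1 = π − 2β = 213.5829°
wrap2 = π + 2β = 146.4171°

wrap1=213.58_deg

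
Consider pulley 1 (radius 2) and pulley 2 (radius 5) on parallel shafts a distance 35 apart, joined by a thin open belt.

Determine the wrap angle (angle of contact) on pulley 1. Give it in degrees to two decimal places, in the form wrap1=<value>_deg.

wrap1=170.17_deg

open belt: β = asin((r2−r1)/C) = asin(3/35) = 4.9171°
wrap1 = π − 2β = 170.1658°
wrap2 = π + 2β = 189.8342°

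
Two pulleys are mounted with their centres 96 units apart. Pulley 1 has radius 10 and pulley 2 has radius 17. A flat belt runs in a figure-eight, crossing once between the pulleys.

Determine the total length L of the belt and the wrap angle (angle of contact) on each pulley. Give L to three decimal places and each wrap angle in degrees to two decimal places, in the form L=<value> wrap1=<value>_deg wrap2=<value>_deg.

L=284.468 wrap1=212.67_deg wrap2=212.67_deg

crossed belt: β = asin((r1+r2)/C) = asin(27/96) = 16.3348°
wrap1 = wrap2 = π + 2β = 212.6696°
tangent length = C·cosβ = 92.1249
L = (r1+r2)·wrap + 2·C·cosβ = 27·3.7118 + 2·92.1249 = 284.4680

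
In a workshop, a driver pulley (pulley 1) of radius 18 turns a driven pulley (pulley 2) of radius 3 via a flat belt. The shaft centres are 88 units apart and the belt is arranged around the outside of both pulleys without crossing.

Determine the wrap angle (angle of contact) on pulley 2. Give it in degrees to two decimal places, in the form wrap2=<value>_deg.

wrap2=160.37_deg

open belt: β = asin((r2−r1)/C) = asin(-15/88) = -9.8142°
wrap1 = π − 2β = 199.6285°
wrap2 = π + 2β = 160.3715°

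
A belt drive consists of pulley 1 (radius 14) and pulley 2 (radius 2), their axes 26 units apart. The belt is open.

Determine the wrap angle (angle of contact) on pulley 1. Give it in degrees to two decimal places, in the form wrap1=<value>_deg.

open belt: β = asin((r2−r1)/C) = asin(-12/26) = -27.4864°
wrap1 = π − 2β = 234.9729°
wrap2 = π + 2β = 125.0271°

wrap1=234.97_deg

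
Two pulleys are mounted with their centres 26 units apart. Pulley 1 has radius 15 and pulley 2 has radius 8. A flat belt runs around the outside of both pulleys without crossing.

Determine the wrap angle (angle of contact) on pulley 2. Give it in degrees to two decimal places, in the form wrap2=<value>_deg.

open belt: β = asin((r2−r1)/C) = asin(-7/26) = -15.6185°
wrap1 = π − 2β = 211.2370°
wrap2 = π + 2β = 148.7630°

wrap2=148.76_deg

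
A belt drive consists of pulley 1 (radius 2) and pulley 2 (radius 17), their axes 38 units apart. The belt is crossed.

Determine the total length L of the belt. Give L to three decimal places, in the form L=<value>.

crossed belt: β = asin((r1+r2)/C) = asin(19/38) = 30.0000°
wrap1 = wrap2 = π + 2β = 240.0000°
tangent length = C·cosβ = 32.9090
L = (r1+r2)·wrap + 2·C·cosβ = 19·4.1888 + 2·32.9090 = 145.4049

L=145.405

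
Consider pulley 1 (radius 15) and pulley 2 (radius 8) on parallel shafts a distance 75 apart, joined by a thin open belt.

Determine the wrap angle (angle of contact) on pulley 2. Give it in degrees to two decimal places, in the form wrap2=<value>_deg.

wrap2=169.29_deg

open belt: β = asin((r2−r1)/C) = asin(-7/75) = -5.3554°
wrap1 = π − 2β = 190.7108°
wrap2 = π + 2β = 169.2892°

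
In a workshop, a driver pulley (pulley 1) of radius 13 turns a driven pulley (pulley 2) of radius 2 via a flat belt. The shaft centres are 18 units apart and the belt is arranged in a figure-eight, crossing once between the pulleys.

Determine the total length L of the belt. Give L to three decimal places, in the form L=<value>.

L=96.577

crossed belt: β = asin((r1+r2)/C) = asin(15/18) = 56.4427°
wrap1 = wrap2 = π + 2β = 292.8854°
tangent length = C·cosβ = 9.9499
L = (r1+r2)·wrap + 2·C·cosβ = 15·5.1118 + 2·9.9499 = 96.5770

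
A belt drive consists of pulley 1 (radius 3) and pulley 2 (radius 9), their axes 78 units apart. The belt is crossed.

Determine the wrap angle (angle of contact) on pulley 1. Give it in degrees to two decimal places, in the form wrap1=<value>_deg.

wrap1=197.70_deg

crossed belt: β = asin((r1+r2)/C) = asin(12/78) = 8.8499°
wrap1 = wrap2 = π + 2β = 197.6998°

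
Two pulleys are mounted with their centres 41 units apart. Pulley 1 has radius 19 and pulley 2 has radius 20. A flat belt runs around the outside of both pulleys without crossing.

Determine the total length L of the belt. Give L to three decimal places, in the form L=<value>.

open belt: β = asin((r2−r1)/C) = asin(1/41) = 1.3976°
wrap1 = π − 2β = 177.2048°
wrap2 = π + 2β = 182.7952°
tangent length = C·cosβ = 40.9878
L = r1·wrap1 + r2·wrap2 + 2·C·cosβ = 19·3.0928 + 20·3.1904 + 2·40.9878 = 204.5465

L=204.547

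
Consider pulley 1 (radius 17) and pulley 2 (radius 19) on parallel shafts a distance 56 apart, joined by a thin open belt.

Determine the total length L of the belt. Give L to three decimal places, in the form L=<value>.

L=225.169

open belt: β = asin((r2−r1)/C) = asin(2/56) = 2.0467°
wrap1 = π − 2β = 175.9066°
wrap2 = π + 2β = 184.0934°
tangent length = C·cosβ = 55.9643
L = r1·wrap1 + r2·wrap2 + 2·C·cosβ = 17·3.0701 + 19·3.2130 + 2·55.9643 = 225.1688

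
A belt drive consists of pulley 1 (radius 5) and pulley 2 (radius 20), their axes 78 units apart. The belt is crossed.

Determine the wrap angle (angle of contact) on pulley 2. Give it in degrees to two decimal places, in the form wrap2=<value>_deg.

wrap2=217.39_deg

crossed belt: β = asin((r1+r2)/C) = asin(25/78) = 18.6939°
wrap1 = wrap2 = π + 2β = 217.3879°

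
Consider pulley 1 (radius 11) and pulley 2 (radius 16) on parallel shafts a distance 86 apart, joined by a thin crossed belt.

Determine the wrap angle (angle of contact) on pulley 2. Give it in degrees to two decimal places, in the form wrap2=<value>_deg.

wrap2=216.60_deg

crossed belt: β = asin((r1+r2)/C) = asin(27/86) = 18.2976°
wrap1 = wrap2 = π + 2β = 216.5953°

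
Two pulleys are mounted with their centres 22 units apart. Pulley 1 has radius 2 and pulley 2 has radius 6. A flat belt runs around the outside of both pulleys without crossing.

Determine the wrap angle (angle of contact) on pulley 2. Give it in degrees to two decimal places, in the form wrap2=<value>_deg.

wrap2=200.95_deg

open belt: β = asin((r2−r1)/C) = asin(4/22) = 10.4757°
wrap1 = π − 2β = 159.0486°
wrap2 = π + 2β = 200.9514°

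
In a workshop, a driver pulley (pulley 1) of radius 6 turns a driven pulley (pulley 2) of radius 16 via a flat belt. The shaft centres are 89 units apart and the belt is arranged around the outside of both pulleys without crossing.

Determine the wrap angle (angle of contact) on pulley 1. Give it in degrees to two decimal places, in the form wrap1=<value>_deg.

open belt: β = asin((r2−r1)/C) = asin(10/89) = 6.4514°
wrap1 = π − 2β = 167.0973°
wrap2 = π + 2β = 192.9027°

wrap1=167.10_deg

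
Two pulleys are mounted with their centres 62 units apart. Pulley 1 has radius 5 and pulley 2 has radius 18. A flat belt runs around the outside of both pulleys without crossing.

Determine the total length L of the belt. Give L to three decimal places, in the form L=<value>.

open belt: β = asin((r2−r1)/C) = asin(13/62) = 12.1034°
wrap1 = π − 2β = 155.7931°
wrap2 = π + 2β = 204.2069°
tangent length = C·cosβ = 60.6218
L = r1·wrap1 + r2·wrap2 + 2·C·cosβ = 5·2.7191 + 18·3.5641 + 2·60.6218 = 198.9926

L=198.993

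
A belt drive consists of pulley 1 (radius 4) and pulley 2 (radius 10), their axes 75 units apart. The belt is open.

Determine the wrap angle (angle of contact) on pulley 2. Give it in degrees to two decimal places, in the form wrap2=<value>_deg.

wrap2=189.18_deg

open belt: β = asin((r2−r1)/C) = asin(6/75) = 4.5886°
wrap1 = π − 2β = 170.8229°
wrap2 = π + 2β = 189.1771°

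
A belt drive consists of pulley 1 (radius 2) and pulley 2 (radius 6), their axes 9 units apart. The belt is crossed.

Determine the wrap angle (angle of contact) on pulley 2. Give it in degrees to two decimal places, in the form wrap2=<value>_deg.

crossed belt: β = asin((r1+r2)/C) = asin(8/9) = 62.7340°
wrap1 = wrap2 = π + 2β = 305.4679°

wrap2=305.47_deg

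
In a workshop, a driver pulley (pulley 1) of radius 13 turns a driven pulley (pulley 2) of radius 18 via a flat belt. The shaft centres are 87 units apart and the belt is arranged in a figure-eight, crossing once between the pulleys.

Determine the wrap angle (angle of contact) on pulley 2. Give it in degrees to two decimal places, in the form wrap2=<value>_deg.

crossed belt: β = asin((r1+r2)/C) = asin(31/87) = 20.8745°
wrap1 = wrap2 = π + 2β = 221.7490°

wrap2=221.75_deg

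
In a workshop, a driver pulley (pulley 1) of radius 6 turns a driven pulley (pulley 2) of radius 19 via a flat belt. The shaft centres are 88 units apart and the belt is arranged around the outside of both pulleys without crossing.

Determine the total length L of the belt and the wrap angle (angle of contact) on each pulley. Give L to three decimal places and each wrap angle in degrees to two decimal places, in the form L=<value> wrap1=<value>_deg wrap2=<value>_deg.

open belt: β = asin((r2−r1)/C) = asin(13/88) = 8.4952°
wrap1 = π − 2β = 163.0095°
wrap2 = π + 2β = 196.9905°
tangent length = C·cosβ = 87.0345
L = r1·wrap1 + r2·wrap2 + 2·C·cosβ = 6·2.8451 + 19·3.4381 + 2·87.0345 = 256.4638

L=256.464 wrap1=163.01_deg wrap2=196.99_deg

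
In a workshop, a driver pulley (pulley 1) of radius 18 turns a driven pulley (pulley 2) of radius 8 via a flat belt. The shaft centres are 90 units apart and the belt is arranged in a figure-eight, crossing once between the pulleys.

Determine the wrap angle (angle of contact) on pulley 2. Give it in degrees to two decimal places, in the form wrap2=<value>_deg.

crossed belt: β = asin((r1+r2)/C) = asin(26/90) = 16.7914°
wrap1 = wrap2 = π + 2β = 213.5829°

wrap2=213.58_deg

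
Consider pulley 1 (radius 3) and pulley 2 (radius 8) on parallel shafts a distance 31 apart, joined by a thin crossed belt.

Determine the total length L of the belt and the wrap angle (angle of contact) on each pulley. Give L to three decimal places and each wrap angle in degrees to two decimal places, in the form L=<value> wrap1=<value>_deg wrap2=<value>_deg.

L=100.503 wrap1=221.57_deg wrap2=221.57_deg

crossed belt: β = asin((r1+r2)/C) = asin(11/31) = 20.7836°
wrap1 = wrap2 = π + 2β = 221.5671°
tangent length = C·cosβ = 28.9828
L = (r1+r2)·wrap + 2·C·cosβ = 11·3.8671 + 2·28.9828 = 100.5033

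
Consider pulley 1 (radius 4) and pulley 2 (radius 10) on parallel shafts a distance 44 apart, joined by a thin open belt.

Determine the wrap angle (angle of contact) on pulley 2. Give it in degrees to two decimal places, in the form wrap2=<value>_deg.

open belt: β = asin((r2−r1)/C) = asin(6/44) = 7.8375°
wrap1 = π − 2β = 164.3250°
wrap2 = π + 2β = 195.6750°

wrap2=195.67_deg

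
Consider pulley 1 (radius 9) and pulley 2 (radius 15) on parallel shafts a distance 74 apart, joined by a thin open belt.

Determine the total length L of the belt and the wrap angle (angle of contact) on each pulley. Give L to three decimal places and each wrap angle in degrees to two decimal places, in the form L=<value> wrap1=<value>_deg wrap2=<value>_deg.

L=223.885 wrap1=170.70_deg wrap2=189.30_deg

open belt: β = asin((r2−r1)/C) = asin(6/74) = 4.6507°
wrap1 = π − 2β = 170.6986°
wrap2 = π + 2β = 189.3014°
tangent length = C·cosβ = 73.7564
L = r1·wrap1 + r2·wrap2 + 2·C·cosβ = 9·2.9793 + 15·3.3039 + 2·73.7564 = 223.8850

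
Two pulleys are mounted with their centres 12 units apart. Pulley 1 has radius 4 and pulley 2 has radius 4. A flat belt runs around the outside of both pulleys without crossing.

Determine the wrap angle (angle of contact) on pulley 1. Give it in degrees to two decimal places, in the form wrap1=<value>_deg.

wrap1=180.00_deg

open belt: β = asin((r2−r1)/C) = asin(0/12) = 0.0000°
wrap1 = π − 2β = 180.0000°
wrap2 = π + 2β = 180.0000°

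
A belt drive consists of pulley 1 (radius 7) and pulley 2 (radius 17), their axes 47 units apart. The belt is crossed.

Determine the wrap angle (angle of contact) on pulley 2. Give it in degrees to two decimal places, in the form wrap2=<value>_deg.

wrap2=241.41_deg

crossed belt: β = asin((r1+r2)/C) = asin(24/47) = 30.7064°
wrap1 = wrap2 = π + 2β = 241.4127°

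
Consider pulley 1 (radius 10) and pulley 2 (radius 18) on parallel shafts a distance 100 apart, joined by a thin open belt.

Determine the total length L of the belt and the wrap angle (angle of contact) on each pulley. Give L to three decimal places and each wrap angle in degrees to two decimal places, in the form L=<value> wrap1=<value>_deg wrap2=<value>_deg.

L=288.605 wrap1=170.82_deg wrap2=189.18_deg

open belt: β = asin((r2−r1)/C) = asin(8/100) = 4.5886°
wrap1 = π − 2β = 170.8229°
wrap2 = π + 2β = 189.1771°
tangent length = C·cosβ = 99.6795
L = r1·wrap1 + r2·wrap2 + 2·C·cosβ = 10·2.9814 + 18·3.3018 + 2·99.6795 = 288.6049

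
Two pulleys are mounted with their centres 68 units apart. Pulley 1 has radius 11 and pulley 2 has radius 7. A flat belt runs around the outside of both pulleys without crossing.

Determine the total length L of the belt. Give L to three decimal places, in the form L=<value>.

L=192.784

open belt: β = asin((r2−r1)/C) = asin(-4/68) = -3.3723°
wrap1 = π − 2β = 186.7446°
wrap2 = π + 2β = 173.2554°
tangent length = C·cosβ = 67.8823
L = r1·wrap1 + r2·wrap2 + 2·C·cosβ = 11·3.2593 + 7·3.0239 + 2·67.8823 = 192.7840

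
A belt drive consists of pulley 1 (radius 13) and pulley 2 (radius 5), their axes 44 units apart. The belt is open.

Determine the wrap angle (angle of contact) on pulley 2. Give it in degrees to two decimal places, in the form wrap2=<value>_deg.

open belt: β = asin((r2−r1)/C) = asin(-8/44) = -10.4757°
wrap1 = π − 2β = 200.9514°
wrap2 = π + 2β = 159.0486°

wrap2=159.05_deg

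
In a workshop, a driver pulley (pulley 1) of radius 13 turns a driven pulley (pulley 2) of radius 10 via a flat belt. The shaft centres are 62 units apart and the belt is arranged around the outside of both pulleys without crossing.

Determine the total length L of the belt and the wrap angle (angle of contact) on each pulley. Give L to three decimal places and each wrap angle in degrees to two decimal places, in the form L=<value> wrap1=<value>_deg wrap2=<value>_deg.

open belt: β = asin((r2−r1)/C) = asin(-3/62) = -2.7735°
wrap1 = π − 2β = 185.5469°
wrap2 = π + 2β = 174.4531°
tangent length = C·cosβ = 61.9274
L = r1·wrap1 + r2·wrap2 + 2·C·cosβ = 13·3.2384 + 10·3.0448 + 2·61.9274 = 196.4018

L=196.402 wrap1=185.55_deg wrap2=174.45_deg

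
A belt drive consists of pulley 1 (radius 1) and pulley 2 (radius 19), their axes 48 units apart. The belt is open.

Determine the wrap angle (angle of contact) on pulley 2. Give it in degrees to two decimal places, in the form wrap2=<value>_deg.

open belt: β = asin((r2−r1)/C) = asin(18/48) = 22.0243°
wrap1 = π − 2β = 135.9514°
wrap2 = π + 2β = 224.0486°

wrap2=224.05_deg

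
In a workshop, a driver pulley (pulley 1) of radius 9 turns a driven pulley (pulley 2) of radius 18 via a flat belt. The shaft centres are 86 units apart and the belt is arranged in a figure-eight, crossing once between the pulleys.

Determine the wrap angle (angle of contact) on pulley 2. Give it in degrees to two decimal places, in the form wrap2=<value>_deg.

crossed belt: β = asin((r1+r2)/C) = asin(27/86) = 18.2976°
wrap1 = wrap2 = π + 2β = 216.5953°

wrap2=216.60_deg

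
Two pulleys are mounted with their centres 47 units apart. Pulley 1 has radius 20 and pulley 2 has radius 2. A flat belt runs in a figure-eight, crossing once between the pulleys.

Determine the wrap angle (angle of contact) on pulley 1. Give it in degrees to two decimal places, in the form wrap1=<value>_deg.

wrap1=235.82_deg

crossed belt: β = asin((r1+r2)/C) = asin(22/47) = 27.9101°
wrap1 = wrap2 = π + 2β = 235.8201°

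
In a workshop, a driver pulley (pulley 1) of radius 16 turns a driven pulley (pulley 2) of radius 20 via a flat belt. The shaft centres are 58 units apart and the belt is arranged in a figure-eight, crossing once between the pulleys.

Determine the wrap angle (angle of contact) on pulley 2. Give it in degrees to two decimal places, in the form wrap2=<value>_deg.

crossed belt: β = asin((r1+r2)/C) = asin(36/58) = 38.3665°
wrap1 = wrap2 = π + 2β = 256.7330°

wrap2=256.73_deg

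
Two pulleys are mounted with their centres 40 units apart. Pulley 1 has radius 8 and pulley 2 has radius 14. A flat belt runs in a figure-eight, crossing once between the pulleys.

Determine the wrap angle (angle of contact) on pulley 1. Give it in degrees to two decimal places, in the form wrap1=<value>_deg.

crossed belt: β = asin((r1+r2)/C) = asin(22/40) = 33.3670°
wrap1 = wrap2 = π + 2β = 246.7340°

wrap1=246.73_deg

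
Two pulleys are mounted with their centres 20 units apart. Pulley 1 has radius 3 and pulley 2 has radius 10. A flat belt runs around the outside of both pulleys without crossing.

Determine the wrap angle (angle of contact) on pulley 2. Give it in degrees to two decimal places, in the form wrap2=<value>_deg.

open belt: β = asin((r2−r1)/C) = asin(7/20) = 20.4873°
wrap1 = π − 2β = 139.0254°
wrap2 = π + 2β = 220.9746°

wrap2=220.97_deg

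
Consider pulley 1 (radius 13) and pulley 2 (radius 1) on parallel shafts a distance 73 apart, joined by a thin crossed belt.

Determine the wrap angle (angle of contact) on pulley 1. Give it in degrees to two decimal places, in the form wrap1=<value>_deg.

crossed belt: β = asin((r1+r2)/C) = asin(14/73) = 11.0567°
wrap1 = wrap2 = π + 2β = 202.1135°

wrap1=202.11_deg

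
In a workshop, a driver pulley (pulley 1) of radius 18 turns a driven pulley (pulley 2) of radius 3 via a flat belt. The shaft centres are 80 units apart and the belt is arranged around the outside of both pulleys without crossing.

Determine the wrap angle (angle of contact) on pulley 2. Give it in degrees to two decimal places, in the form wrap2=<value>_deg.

wrap2=158.39_deg

open belt: β = asin((r2−r1)/C) = asin(-15/80) = -10.8069°
wrap1 = π − 2β = 201.6138°
wrap2 = π + 2β = 158.3862°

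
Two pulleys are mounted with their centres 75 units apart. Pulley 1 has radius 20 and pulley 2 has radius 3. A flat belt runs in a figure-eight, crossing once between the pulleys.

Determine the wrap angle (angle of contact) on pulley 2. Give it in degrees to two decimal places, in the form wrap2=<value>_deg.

wrap2=215.72_deg

crossed belt: β = asin((r1+r2)/C) = asin(23/75) = 17.8585°
wrap1 = wrap2 = π + 2β = 215.7169°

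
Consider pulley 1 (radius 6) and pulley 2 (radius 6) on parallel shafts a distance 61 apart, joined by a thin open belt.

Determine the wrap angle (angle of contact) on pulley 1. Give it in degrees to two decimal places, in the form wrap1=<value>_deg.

open belt: β = asin((r2−r1)/C) = asin(0/61) = 0.0000°
wrap1 = π − 2β = 180.0000°
wrap2 = π + 2β = 180.0000°

wrap1=180.00_deg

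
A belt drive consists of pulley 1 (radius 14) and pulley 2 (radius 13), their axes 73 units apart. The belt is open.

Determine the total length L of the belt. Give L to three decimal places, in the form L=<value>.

L=230.837

open belt: β = asin((r2−r1)/C) = asin(-1/73) = -0.7849°
wrap1 = π − 2β = 181.5698°
wrap2 = π + 2β = 178.4302°
tangent length = C·cosβ = 72.9932
L = r1·wrap1 + r2·wrap2 + 2·C·cosβ = 14·3.1690 + 13·3.1142 + 2·72.9932 = 230.8367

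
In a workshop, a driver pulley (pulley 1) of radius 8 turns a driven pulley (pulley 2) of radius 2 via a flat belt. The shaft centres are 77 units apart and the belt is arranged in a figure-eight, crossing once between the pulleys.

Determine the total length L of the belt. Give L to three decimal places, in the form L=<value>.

L=186.716

crossed belt: β = asin((r1+r2)/C) = asin(10/77) = 7.4621°
wrap1 = wrap2 = π + 2β = 194.9242°
tangent length = C·cosβ = 76.3479
L = (r1+r2)·wrap + 2·C·cosβ = 10·3.4021 + 2·76.3479 = 186.7165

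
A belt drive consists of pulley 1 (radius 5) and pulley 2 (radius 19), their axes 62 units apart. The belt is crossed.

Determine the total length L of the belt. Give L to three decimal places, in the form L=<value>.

L=208.810

crossed belt: β = asin((r1+r2)/C) = asin(24/62) = 22.7740°
wrap1 = wrap2 = π + 2β = 225.5479°
tangent length = C·cosβ = 57.1664
L = (r1+r2)·wrap + 2·C·cosβ = 24·3.9366 + 2·57.1664 = 208.8101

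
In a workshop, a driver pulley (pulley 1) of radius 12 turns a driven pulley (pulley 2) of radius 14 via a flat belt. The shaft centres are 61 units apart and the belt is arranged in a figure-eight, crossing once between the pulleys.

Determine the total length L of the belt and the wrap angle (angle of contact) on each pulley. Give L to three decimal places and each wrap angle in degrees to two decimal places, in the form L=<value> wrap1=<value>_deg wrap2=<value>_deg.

crossed belt: β = asin((r1+r2)/C) = asin(26/61) = 25.2285°
wrap1 = wrap2 = π + 2β = 230.4570°
tangent length = C·cosβ = 55.1815
L = (r1+r2)·wrap + 2·C·cosβ = 26·4.0222 + 2·55.1815 = 214.9411

L=214.941 wrap1=230.46_deg wrap2=230.46_deg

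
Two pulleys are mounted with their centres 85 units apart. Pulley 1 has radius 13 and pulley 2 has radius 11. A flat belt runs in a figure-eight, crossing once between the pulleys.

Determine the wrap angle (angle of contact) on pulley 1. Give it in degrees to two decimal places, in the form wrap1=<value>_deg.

wrap1=212.80_deg

crossed belt: β = asin((r1+r2)/C) = asin(24/85) = 16.4007°
wrap1 = wrap2 = π + 2β = 212.8014°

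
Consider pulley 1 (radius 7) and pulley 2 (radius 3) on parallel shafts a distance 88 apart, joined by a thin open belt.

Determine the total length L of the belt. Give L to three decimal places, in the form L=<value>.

open belt: β = asin((r2−r1)/C) = asin(-4/88) = -2.6053°
wrap1 = π − 2β = 185.2105°
wrap2 = π + 2β = 174.7895°
tangent length = C·cosβ = 87.9090
L = r1·wrap1 + r2·wrap2 + 2·C·cosβ = 7·3.2325 + 3·3.0507 + 2·87.9090 = 207.5978

L=207.598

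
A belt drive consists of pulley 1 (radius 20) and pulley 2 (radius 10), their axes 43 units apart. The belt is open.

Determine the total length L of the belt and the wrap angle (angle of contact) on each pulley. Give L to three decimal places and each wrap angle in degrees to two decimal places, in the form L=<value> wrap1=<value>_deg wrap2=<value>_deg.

open belt: β = asin((r2−r1)/C) = asin(-10/43) = -13.4477°
wrap1 = π − 2β = 206.8955°
wrap2 = π + 2β = 153.1045°
tangent length = C·cosβ = 41.8210
L = r1·wrap1 + r2·wrap2 + 2·C·cosβ = 20·3.6110 + 10·2.6722 + 2·41.8210 = 182.5840

L=182.584 wrap1=206.90_deg wrap2=153.10_deg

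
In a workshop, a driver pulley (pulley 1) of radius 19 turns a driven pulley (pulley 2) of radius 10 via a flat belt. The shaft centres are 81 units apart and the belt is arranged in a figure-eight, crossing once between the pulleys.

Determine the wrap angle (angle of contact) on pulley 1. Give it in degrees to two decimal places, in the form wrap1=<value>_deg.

wrap1=221.96_deg

crossed belt: β = asin((r1+r2)/C) = asin(29/81) = 20.9789°
wrap1 = wrap2 = π + 2β = 221.9579°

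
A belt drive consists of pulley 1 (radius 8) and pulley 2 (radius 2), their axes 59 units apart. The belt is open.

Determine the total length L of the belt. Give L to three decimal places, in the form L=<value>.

L=150.027

open belt: β = asin((r2−r1)/C) = asin(-6/59) = -5.8368°
wrap1 = π − 2β = 191.6736°
wrap2 = π + 2β = 168.3264°
tangent length = C·cosβ = 58.6941
L = r1·wrap1 + r2·wrap2 + 2·C·cosβ = 8·3.3453 + 2·2.9379 + 2·58.6941 = 150.0266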